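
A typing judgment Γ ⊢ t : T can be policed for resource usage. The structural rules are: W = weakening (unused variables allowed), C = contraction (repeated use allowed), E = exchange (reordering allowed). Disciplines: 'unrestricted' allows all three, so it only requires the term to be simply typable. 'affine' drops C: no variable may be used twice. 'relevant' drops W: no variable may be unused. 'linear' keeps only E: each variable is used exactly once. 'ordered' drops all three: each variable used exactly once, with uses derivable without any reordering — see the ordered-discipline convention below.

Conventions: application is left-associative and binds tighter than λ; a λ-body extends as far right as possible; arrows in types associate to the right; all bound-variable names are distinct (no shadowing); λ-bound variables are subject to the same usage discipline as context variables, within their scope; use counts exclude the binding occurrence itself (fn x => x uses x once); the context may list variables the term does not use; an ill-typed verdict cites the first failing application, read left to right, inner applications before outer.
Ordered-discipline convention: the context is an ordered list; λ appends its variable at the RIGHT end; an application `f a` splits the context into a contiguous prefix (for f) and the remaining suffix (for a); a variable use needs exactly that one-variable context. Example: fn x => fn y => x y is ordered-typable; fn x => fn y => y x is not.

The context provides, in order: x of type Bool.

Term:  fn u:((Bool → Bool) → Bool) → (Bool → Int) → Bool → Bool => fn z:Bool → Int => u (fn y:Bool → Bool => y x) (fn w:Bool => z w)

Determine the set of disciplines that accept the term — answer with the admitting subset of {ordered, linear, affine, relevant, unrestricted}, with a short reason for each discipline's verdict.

admitted by: linear, affine, relevant, unrestricted
usage: x ×1, u (bound) ×1, z (bound) ×1, y (bound) ×1, w (bound) ×1
order of uses: u, y, x, z, w
typing: well-typed at (((Bool → Bool) → Bool) → (Bool → Int) → Bool → Bool) → (Bool → Int) → Bool → Bool
ordered: ✗, use order u, y, x, z, w needs exchange
linear: ✓, x, u, z, y, w: one use apiece
affine: ✓, at most one use each (x, u, z, y, w)
relevant: ✓, x, u, z, y, w: all used, weakening unneeded
unrestricted: ✓, well-typed at (((Bool → Bool) → Bool) → (Bool → Int) → Bool → Bool) → (Bool → Int) → Bool → Bool; no restrictions here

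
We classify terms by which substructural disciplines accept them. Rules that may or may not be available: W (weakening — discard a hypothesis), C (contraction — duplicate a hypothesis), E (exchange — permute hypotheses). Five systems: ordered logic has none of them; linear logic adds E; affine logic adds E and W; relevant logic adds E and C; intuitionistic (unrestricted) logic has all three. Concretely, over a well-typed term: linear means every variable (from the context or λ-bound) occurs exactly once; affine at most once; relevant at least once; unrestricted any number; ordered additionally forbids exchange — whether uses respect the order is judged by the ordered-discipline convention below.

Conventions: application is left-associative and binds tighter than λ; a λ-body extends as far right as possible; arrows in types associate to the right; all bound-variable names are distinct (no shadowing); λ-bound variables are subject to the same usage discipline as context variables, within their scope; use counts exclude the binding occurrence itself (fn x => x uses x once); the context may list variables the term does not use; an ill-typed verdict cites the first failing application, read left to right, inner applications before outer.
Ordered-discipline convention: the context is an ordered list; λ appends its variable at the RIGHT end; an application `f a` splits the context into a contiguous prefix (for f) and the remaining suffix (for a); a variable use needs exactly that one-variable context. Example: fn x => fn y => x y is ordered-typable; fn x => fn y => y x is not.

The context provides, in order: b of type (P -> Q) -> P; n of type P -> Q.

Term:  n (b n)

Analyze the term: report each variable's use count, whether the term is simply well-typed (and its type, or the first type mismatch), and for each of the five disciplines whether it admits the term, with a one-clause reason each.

use counts: b: 1×, n: 2×
order of uses: n, b, n
typing: the term checks, with type Q
ordered: ✗, uses contraction: n ×2
linear: ✗, uses contraction: n ×2
affine: ✗, uses contraction: n ×2
relevant: ✓, every one of b, n appears
unrestricted: ✓, well-typed at Q; no restrictions here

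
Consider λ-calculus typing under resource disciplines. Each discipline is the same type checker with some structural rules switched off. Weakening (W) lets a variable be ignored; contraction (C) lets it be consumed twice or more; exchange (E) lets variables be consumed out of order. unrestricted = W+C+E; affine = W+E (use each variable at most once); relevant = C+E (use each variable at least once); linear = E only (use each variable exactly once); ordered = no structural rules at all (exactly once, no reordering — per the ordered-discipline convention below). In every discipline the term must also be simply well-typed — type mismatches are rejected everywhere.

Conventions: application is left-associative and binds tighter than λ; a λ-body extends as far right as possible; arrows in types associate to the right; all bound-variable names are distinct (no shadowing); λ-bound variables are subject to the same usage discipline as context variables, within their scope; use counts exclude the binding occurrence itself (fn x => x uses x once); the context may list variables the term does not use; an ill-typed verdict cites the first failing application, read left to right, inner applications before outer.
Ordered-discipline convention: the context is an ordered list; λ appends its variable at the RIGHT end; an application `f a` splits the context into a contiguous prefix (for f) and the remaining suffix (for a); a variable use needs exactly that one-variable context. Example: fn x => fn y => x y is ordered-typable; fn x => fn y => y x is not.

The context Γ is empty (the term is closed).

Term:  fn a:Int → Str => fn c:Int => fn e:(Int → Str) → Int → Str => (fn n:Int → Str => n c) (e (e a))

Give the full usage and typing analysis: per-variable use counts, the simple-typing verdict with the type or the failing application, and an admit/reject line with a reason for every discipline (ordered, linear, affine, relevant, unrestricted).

counts: a (bound) ×1, c (bound) ×1, e (bound) ×2, n (bound) ×1
uses in reading order: n, c, e, e, a
typing: well-typed at (Int → Str) → Int → ((Int → Str) → Int → Str) → Str
ordered ✗ (repeated use of e ×2)
linear ✗ (repeated use of e ×2)
affine ✗ (repeated use of e ×2)
relevant ✓ (a, c, e, n: all used, weakening unneeded)
unrestricted ✓ (well-typed at (Int → Str) → Int → ((Int → Str) → Int → Str) → Str; no restrictions here)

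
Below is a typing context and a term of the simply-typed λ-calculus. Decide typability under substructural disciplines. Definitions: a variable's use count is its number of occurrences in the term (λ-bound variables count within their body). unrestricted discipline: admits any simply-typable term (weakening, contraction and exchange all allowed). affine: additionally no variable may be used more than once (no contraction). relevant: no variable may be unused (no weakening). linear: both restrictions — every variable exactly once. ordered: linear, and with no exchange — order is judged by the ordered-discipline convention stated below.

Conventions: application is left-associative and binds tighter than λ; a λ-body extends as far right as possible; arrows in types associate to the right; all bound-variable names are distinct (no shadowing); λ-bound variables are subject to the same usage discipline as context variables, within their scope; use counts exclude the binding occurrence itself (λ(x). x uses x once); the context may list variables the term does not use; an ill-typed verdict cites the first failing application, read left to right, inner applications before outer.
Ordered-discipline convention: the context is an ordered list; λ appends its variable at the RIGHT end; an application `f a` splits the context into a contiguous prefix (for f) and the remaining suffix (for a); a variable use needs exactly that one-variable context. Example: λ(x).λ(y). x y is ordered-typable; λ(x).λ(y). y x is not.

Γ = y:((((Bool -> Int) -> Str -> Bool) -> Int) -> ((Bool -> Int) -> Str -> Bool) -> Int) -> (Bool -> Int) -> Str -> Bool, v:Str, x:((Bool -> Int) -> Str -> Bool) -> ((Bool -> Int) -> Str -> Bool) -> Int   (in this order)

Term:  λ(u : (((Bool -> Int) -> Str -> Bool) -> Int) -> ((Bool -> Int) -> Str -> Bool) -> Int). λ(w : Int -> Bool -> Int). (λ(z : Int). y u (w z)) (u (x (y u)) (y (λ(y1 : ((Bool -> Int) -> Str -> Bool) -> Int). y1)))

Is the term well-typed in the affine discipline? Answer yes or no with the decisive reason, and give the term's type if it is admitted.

no — repeated use of y ×3, u ×3
use counts: y: 3×; v: 0×; x: 1×; u (bound): 3×; w (bound): 1×; z (bound): 1×; y1 (bound): 1×
order of uses: y, u, w, z, u, x, y, u, y, y1
typing: ✓ — ((((Bool -> Int) -> Str -> Bool) -> Int) -> ((Bool -> Int) -> Str -> Bool) -> Int) -> (Int -> Bool -> Int) -> Str -> Bool
all disciplines: ordered ✗; linear ✗; affine ✗; relevant ✗; unrestricted ✓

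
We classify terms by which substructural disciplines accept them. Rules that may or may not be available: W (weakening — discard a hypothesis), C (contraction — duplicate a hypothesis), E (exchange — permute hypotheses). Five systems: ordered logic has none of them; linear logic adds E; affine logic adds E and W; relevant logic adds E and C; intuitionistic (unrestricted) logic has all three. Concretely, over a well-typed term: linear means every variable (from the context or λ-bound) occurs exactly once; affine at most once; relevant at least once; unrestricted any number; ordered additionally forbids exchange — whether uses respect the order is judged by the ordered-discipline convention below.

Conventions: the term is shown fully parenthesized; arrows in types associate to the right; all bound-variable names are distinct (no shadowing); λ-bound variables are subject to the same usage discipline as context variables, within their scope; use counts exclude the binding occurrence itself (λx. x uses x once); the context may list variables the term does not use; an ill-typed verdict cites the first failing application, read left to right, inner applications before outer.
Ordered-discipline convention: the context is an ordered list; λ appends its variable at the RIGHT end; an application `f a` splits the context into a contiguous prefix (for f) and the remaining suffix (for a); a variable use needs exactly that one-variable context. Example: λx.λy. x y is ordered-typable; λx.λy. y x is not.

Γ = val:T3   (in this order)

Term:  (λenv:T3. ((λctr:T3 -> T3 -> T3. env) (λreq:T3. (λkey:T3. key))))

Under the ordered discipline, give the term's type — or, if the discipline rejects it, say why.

not well-typed under ordered — val, ctr, req never used (weakening)
variable uses: val=0, env (λ-bound)=1, ctr (λ-bound)=0, req (λ-bound)=0, key (λ-bound)=1
use order (left to right): env, key
typing: well-typed — term : T3 -> T3
all disciplines: ordered ✗ | linear ✗ | affine ✓ | relevant ✗ | unrestricted ✓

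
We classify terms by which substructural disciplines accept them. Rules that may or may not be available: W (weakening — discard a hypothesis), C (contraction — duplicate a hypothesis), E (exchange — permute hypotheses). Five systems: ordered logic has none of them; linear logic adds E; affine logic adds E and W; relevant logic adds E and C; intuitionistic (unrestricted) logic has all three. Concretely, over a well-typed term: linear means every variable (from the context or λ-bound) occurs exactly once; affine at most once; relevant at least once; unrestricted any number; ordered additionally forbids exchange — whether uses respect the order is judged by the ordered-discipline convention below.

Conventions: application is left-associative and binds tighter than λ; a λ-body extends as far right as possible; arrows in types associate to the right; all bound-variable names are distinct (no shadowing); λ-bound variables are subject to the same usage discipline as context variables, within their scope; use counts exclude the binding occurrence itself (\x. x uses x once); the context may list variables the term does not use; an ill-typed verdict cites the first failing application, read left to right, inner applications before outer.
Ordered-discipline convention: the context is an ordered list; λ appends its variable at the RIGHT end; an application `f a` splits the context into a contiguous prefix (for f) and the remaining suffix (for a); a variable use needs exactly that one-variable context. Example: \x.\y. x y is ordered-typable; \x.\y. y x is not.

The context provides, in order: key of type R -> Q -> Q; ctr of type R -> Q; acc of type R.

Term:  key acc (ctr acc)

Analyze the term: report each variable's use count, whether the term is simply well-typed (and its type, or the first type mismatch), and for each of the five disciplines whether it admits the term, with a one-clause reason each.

usage: key ×1; ctr ×1; acc ×2
left-to-right use order: key, acc, ctr, acc
typing: the term checks, with type Q
ordered ✗ (acc ×2 used more than once (contraction))
linear ✗ (acc ×2 used more than once (contraction))
affine ✗ (acc ×2 used more than once (contraction))
relevant ✓ (key, ctr, acc: all used, weakening unneeded)
unrestricted ✓ (well-typed at Q; no restrictions here)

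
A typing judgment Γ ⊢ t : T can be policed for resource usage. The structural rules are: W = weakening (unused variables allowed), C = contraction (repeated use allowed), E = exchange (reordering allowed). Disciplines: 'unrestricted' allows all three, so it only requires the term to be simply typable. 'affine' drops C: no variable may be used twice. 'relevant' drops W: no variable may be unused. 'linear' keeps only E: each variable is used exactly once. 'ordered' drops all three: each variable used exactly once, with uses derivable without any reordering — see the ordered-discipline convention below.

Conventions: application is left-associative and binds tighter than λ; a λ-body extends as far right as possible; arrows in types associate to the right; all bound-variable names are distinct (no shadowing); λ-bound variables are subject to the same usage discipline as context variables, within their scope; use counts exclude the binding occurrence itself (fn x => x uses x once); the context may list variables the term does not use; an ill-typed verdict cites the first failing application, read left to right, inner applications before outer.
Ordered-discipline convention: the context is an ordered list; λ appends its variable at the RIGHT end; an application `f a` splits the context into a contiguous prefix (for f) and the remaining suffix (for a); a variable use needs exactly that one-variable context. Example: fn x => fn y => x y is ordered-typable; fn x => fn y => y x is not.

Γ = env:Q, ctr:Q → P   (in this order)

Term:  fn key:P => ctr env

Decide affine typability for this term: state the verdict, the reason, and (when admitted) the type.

yes — none of env, ctr, key used more than once; term : P → P
use counts: env=1, ctr=1, key (λ-bound)=0
uses in reading order: ctr, env
typing: ✓ — P → P
per-discipline verdicts: ordered ✗ | linear ✗ | affine ✓ | relevant ✗ | unrestricted ✓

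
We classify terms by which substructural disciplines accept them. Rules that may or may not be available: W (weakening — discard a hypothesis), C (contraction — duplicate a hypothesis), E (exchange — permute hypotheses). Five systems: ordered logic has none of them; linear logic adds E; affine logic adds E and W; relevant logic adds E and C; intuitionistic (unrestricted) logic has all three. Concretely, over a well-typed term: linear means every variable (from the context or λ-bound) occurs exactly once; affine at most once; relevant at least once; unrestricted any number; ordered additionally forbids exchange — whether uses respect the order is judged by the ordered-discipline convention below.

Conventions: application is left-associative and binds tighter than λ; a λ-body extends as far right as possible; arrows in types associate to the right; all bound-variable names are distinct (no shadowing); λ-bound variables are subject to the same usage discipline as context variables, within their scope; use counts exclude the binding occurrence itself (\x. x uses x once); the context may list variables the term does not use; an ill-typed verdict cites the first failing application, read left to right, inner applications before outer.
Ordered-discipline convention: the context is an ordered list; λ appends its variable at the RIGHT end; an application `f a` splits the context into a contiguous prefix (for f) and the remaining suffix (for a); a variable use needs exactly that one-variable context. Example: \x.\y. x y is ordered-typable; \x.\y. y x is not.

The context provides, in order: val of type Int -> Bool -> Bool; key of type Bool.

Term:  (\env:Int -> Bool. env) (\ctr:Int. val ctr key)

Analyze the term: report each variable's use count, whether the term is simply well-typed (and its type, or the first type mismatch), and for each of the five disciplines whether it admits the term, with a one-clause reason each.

variable uses: val=1, key=1, env (bound)=1, ctr (bound)=1
use order (left to right): env, val, ctr, key
typing: ✓ — Int -> Bool
ordered ✗ (no contiguous prefix/suffix split fits env, val, ctr, key)
linear ✓ (each of val, key, env, ctr used exactly once)
affine ✓ (val, key, env, ctr: no repeats, contraction unneeded)
relevant ✓ (none of val, key, env, ctr goes unused)
unrestricted ✓ (typability at Int -> Bool is all that's needed)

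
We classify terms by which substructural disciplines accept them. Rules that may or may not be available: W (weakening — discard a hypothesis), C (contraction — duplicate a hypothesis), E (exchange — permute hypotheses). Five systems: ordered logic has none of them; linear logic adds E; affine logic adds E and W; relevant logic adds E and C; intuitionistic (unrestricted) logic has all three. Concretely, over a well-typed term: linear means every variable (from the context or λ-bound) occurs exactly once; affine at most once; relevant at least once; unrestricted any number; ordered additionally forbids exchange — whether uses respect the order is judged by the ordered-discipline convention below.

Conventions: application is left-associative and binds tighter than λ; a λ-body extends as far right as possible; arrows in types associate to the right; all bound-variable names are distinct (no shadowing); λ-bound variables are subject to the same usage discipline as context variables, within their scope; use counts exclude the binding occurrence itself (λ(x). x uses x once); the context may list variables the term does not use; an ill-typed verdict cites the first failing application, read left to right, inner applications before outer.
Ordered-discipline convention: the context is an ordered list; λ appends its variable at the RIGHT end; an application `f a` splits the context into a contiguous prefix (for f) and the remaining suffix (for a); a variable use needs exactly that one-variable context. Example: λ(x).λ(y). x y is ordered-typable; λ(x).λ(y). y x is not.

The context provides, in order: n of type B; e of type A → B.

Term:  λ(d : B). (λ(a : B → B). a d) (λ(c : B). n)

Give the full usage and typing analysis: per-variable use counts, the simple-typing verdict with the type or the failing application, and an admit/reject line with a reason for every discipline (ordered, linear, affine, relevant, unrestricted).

variable uses: n: 1; e: 0; d (λ-bound): 1; a (λ-bound): 1; c (λ-bound): 0
left-to-right use order: a, d, n
typing: ✓ — B → B
ordered ✗ (e, c left unused)
linear ✗ (e, c left unused)
affine ✓ (none of n, e, d, a, c used more than once)
relevant ✗ (e, c left unused)
unrestricted ✓ (well-typed at B → B; no restrictions here)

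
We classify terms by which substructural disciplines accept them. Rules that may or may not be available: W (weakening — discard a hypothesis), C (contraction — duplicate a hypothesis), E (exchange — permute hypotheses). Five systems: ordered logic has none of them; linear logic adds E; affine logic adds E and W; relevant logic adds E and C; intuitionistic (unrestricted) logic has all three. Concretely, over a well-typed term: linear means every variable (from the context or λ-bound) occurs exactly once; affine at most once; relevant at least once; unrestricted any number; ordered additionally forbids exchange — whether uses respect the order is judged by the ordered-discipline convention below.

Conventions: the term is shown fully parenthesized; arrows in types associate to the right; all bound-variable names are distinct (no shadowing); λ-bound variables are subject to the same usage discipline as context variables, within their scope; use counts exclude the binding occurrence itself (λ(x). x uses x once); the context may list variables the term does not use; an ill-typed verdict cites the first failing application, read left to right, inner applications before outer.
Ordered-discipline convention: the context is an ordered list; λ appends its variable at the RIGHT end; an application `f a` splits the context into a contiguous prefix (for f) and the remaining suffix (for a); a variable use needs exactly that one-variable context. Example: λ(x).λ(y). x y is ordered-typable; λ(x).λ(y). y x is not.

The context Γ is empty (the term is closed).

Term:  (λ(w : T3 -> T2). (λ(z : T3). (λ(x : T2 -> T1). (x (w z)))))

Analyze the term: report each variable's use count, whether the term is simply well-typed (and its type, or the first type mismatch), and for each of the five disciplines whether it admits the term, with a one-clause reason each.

variable uses: w [bound]: 1×, z [bound]: 1×, x [bound]: 1×
left-to-right use order: x, w, z
typing: the term checks, with type (T3 -> T2) -> T3 -> (T2 -> T1) -> T1
ordered: ✗, no contiguous prefix/suffix split fits x, w, z
linear: ✓, each of w, z, x used exactly once
affine: ✓, no duplicate uses among w, z, x
relevant: ✓, every one of w, z, x appears
unrestricted: ✓, simply typable at (T3 -> T2) -> T3 -> (T2 -> T1) -> T1; W, C, E all held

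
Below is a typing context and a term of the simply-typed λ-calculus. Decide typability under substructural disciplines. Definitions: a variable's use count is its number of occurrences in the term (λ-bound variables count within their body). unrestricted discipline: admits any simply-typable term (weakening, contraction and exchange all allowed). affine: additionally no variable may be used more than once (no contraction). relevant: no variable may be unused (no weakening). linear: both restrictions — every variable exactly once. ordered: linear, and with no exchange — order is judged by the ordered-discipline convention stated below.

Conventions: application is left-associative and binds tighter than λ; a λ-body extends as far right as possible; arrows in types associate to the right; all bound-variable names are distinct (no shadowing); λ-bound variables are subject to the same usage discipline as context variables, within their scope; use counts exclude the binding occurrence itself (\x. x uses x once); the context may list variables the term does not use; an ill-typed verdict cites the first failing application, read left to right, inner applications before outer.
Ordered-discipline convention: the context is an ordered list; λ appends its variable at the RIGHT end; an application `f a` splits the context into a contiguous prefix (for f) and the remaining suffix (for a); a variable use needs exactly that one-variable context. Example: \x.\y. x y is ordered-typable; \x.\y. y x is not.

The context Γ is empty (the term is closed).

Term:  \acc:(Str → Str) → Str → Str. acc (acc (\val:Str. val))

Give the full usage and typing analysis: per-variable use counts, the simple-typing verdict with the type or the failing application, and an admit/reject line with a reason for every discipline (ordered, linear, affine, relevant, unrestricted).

use counts: acc (bound): 2, val (bound): 1
order of uses: acc, acc, val
typing: the term checks, with type ((Str → Str) → Str → Str) → Str → Str
ordered ✗ (needs contraction — acc ×2)
linear ✗ (needs contraction — acc ×2)
affine ✗ (needs contraction — acc ×2)
relevant ✓ (at least one use each (acc, val))
unrestricted ✓ (simply typable at ((Str → Str) → Str → Str) → Str → Str; W, C, E all held)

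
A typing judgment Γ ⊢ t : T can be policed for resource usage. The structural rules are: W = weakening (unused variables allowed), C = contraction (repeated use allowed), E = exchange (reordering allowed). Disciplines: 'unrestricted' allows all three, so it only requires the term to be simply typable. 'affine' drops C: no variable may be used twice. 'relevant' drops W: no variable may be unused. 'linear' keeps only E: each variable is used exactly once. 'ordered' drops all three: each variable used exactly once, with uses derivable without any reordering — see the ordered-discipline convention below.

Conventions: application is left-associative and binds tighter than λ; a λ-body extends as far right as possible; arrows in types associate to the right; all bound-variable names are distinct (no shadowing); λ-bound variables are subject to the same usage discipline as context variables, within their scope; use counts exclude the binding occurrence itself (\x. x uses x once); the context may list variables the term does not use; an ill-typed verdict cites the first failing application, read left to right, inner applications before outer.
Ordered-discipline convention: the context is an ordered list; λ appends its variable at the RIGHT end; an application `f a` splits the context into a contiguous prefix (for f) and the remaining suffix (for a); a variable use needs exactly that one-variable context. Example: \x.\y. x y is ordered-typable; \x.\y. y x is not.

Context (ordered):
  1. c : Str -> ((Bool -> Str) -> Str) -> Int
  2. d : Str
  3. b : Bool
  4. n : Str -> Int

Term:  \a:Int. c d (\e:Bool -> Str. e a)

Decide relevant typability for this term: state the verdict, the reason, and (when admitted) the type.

no — fails simple typing
usage: c=1; d=1; b=0; n=0; a (λ-bound)=1; e (λ-bound)=1
use order (left to right): c, d, e, a
typing: ill-typed: an application expects Bool but receives Int
summary: ordered ✗, linear ✗, affine ✗, relevant ✗, unrestricted ✗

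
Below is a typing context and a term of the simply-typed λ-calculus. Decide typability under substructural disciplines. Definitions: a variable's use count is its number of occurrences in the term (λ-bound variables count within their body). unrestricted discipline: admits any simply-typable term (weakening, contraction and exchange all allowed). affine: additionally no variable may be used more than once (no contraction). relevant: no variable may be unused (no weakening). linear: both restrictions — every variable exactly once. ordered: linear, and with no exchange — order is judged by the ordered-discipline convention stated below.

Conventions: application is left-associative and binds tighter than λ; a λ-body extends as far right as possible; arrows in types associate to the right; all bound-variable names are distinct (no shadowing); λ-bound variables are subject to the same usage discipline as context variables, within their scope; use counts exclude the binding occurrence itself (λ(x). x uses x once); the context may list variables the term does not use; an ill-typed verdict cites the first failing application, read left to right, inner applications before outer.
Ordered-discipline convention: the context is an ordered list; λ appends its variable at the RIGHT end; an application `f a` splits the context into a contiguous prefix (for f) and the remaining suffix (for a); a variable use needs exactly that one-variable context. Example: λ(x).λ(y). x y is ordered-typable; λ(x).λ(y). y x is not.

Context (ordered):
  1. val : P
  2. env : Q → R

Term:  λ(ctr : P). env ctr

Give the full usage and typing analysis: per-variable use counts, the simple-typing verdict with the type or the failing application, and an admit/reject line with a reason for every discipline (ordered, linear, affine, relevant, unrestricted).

use counts: val ×0; env ×1; ctr (λ-bound) ×1
uses in reading order: env, ctr
typing: ill-typed: an application expects Q but receives P
ordered ✗ (a type mismatch blocks all five)
linear ✗ (the type mismatch rejects it)
affine ✗ (not simply typable)
relevant ✗ (fails simple typing)
unrestricted ✗ (a type mismatch blocks all five)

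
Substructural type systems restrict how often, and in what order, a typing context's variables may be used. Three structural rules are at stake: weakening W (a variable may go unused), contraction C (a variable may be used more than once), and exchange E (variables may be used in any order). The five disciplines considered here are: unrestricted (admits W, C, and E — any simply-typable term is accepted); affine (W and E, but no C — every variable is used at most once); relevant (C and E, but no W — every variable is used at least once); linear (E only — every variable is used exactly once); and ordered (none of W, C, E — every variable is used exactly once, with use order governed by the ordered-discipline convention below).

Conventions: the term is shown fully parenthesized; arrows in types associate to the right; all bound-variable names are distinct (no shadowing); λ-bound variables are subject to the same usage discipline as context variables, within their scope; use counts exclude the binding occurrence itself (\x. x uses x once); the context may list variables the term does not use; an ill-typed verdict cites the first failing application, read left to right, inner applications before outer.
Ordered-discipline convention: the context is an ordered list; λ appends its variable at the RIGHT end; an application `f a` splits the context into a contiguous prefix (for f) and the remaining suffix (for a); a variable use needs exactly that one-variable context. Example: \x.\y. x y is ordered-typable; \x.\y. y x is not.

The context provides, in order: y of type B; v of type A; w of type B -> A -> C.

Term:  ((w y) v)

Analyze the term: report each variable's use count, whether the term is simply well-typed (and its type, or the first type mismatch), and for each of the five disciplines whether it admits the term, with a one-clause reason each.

use counts: y ×1, v ×1, w ×1
left-to-right use order: w, y, v
typing: the term checks, with type C
ordered ✗ (needs exchange: uses follow w, y, v)
linear ✓ (single use per variable (y, v, w))
affine ✓ (y, v, w: no repeats, contraction unneeded)
relevant ✓ (y, v, w: all used, weakening unneeded)
unrestricted ✓ (well-typed at C; no restrictions here)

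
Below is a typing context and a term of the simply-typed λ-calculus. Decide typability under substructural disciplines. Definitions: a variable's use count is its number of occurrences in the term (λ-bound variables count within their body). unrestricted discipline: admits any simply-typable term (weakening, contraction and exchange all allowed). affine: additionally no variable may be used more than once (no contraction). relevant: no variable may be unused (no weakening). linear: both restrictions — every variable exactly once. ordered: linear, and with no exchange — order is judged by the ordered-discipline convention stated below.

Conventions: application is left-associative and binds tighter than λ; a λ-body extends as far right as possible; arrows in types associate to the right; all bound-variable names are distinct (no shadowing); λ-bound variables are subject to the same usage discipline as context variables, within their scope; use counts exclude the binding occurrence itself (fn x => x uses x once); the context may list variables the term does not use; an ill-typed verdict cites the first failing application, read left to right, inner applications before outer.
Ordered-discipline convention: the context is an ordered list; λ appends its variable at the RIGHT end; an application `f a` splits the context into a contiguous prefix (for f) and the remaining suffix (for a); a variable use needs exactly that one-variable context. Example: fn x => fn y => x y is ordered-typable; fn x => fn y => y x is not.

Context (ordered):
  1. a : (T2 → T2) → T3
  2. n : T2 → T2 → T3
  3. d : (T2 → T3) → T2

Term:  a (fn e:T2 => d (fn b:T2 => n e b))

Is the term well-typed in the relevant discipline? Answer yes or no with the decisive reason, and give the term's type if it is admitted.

yes — a, n, d, e, b: all used, weakening unneeded; term : T3
variable uses: a ×1; n ×1; d ×1; e [bound] ×1; b [bound] ×1
order of uses: a, d, n, e, b
typing: the term checks, with type T3
summary: ordered ✗; linear ✓; affine ✓; relevant ✓; unrestricted ✓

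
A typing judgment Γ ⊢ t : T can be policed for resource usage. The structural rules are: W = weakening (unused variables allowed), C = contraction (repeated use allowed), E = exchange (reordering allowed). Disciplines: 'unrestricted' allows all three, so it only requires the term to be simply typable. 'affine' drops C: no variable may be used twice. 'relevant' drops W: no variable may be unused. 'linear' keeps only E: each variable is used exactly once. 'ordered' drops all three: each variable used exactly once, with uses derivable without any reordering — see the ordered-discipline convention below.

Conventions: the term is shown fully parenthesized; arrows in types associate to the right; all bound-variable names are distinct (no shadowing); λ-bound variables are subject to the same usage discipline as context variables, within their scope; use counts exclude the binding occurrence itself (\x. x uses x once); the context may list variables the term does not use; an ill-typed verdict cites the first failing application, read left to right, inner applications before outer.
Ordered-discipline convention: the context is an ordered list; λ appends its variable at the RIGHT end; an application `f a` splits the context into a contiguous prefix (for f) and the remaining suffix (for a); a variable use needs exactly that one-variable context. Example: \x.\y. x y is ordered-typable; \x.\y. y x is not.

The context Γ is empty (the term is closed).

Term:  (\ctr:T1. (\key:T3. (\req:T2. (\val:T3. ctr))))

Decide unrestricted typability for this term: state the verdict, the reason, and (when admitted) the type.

yes — type-checks (T1 → T3 → T2 → T3 → T1) and nothing is barred; term : T1 → T3 → T2 → T3 → T1
variable uses: ctr (bound): 1×, key (bound): 0×, req (bound): 0×, val (bound): 0×
left-to-right use order: ctr
typing: well-typed at T1 → T3 → T2 → T3 → T1
per-discipline verdicts: ordered ✗ | linear ✗ | affine ✓ | relevant ✗ | unrestricted ✓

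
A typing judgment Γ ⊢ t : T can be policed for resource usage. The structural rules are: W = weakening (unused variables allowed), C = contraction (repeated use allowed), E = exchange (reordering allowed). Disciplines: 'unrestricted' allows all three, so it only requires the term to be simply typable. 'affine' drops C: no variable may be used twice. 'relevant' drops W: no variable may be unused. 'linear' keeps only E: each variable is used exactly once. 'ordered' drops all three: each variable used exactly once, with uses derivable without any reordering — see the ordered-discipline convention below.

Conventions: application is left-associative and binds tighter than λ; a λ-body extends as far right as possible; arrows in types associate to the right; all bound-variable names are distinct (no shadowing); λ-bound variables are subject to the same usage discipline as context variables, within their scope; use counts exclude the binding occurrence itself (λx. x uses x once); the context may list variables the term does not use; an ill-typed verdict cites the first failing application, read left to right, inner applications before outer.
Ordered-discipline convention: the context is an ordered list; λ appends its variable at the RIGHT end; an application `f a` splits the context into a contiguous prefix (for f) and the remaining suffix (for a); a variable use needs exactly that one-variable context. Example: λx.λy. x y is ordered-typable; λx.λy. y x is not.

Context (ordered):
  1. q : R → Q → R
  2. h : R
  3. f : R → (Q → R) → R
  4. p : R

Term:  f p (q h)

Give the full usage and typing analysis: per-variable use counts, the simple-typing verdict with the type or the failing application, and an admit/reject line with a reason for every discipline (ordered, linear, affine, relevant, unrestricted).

use counts: q=1, h=1, f=1, p=1
order of uses: f, p, q, h
typing: ✓ — R
ordered: ✗, no ordered split (uses run f, p, q, h)
linear: ✓, exactly-once usage across q, h, f, p
affine: ✓, none of q, h, f, p used more than once
relevant: ✓, every one of q, h, f, p appears
unrestricted: ✓, type-checks (R) and nothing is barred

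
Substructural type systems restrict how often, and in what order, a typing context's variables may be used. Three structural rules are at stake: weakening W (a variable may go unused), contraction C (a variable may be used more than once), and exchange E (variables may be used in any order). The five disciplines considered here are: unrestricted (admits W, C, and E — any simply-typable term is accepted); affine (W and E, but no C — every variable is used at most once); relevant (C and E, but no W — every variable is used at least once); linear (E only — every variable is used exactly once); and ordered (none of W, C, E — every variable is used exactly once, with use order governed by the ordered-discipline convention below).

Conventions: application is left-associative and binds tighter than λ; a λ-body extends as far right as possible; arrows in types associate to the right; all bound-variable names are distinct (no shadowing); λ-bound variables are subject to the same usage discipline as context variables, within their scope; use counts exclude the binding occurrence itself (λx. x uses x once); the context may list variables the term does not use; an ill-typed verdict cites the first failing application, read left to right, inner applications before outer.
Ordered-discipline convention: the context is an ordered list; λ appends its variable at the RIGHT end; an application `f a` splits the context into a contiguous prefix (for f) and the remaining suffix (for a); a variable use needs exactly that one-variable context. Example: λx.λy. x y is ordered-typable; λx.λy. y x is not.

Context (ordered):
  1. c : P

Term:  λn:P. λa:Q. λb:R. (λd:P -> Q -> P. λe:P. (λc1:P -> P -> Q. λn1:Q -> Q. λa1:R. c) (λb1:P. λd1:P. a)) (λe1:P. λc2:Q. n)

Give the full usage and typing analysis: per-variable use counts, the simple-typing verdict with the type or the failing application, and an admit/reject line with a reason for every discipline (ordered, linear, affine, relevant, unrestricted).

use counts: c ×1, n (bound) ×1, a (bound) ×1, b (bound) ×0, d (bound) ×0, e (bound) ×0, c1 (bound) ×0, n1 (bound) ×0, a1 (bound) ×0, b1 (bound) ×0, d1 (bound) ×0, e1 (bound) ×0, c2 (bound) ×0
use order (left to right): c, a, n
typing: well-typed at P -> Q -> R -> P -> (Q -> Q) -> R -> P
ordered: ✗ — unused: b, d, e, c1, n1, a1, b1, d1, e1, c2 — weakening required
linear: ✗ — unused: b, d, e, c1, n1, a1, b1, d1, e1, c2 — weakening required
affine: ✓ — c, n, a, b, d, e, c1, n1, a1, b1, d1, e1, c2: no repeats, contraction unneeded
relevant: ✗ — unused: b, d, e, c1, n1, a1, b1, d1, e1, c2 — weakening required
unrestricted: ✓ — type-checks (P -> Q -> R -> P -> (Q -> Q) -> R -> P) and nothing is barred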